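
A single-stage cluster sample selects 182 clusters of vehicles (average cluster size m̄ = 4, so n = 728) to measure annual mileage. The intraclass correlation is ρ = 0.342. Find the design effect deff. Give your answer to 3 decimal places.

2.026

deff = 1 + (4 − 1)·0.342 = 1 + 1.026 = 2.026.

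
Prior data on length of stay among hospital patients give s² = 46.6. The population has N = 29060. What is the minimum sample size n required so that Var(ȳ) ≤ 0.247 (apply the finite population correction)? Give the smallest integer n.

188

Without fpc, n₀ = s²/D = 46.6/0.247 = 188.6640.
With fpc, (1 − n/N)·s²/n ≤ D requires n ≥ n₀/(1 + n₀/N) = 188.6640/(1 + 188.6640/29060) = 187.4471.
Rounding up, n = 188.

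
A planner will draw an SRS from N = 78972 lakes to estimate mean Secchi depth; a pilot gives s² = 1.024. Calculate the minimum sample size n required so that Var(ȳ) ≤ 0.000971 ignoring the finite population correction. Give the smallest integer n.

Without fpc, n₀ = s²/D = 1.024/0.000971 = 1054.5829.
Rounding up, n = 1055.

1055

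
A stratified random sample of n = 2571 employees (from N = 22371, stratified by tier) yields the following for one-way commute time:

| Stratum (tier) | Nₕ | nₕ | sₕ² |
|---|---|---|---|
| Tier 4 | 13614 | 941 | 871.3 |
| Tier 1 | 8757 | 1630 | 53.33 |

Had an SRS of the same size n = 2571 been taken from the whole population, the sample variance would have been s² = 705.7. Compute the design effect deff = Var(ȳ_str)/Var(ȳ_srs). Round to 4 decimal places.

Var(ȳ_str) = Σ Wₕ²(1−fₕ)sₕ²/nₕ with Wₕ = Nₕ/22371:
  Tier 4: (13614/22371)²·(1−941/13614)·871.3/941 = 0.31920705
  Tier 1: (8757/22371)²·(1−1630/8757)·53.33/1630 = 0.0040801421
  → Var(ȳ_str) = 0.32328719.
Var(ȳ_srs) = (1 − 2571/22371)·705.7/2571 = 0.24293933.
deff = 0.32328719 / 0.24293933 = 1.3307.

1.3307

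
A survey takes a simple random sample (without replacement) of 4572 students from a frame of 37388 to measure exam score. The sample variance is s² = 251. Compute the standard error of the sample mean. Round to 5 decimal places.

Under SRS without replacement, Var(ȳ) = (1 − f)·s²/n with f = n/N = 4572/37388 = 0.12228523.
Var(ȳ) = (1 − 0.12228523)·251/4572 = 0.87771477·0.054899388 = 0.048186004.
SE(ȳ) = √(0.048186004) = 0.21951.

0.21951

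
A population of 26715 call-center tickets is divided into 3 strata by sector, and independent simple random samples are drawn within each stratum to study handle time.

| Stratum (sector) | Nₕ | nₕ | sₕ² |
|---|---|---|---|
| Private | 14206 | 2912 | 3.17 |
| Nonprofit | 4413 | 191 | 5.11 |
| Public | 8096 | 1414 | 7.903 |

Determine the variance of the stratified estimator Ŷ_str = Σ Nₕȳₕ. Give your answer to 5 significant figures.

975490

Var(Ŷ_str) = Σₕ Nₕ²(1 − fₕ)sₕ²/nₕ.
Private: 14206²·(1 − 2912/14206)·3.17/2912 = 174657.6.
Nonprofit: 4413²·(1 − 191/4413)·5.11/191 = 498470.76.
Public: 8096²·(1 − 1414/8096)·7.903/1414 = 302356.66.
Sum = 975485.02.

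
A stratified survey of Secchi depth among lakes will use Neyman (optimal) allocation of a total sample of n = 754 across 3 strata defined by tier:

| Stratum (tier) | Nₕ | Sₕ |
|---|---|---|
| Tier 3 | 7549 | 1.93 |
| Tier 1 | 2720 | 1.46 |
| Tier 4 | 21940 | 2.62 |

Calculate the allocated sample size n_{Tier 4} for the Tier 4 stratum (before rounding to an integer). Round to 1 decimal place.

Neyman allocation: nₕ = n·NₕSₕ / Σⱼ NⱼSⱼ.
Σ NⱼSⱼ = 7549·1.93 + 2720·1.46 + 21940·2.62 = 76023.57.
n_{Tier 4} = 754·21940·2.62 / 76023.57 = 570.1.

570.1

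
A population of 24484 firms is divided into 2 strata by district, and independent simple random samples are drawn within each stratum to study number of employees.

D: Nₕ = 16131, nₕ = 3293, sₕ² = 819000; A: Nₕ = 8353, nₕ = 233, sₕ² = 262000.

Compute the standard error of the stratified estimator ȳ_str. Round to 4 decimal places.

Var(ȳ_str) = Σₕ Wₕ²(1 − fₕ)sₕ²/nₕ with Wₕ = Nₕ/N, N = 24484.
D: Wₕ = 0.65883843; term = 0.65883843²·(1 − 0.20414109)·819000/3293 = 85.918382.
A: Wₕ = 0.34116157; term = 0.34116157²·(1 − 0.02789417)·262000/233 = 127.22696.
Sum = 213.14534.
SE = √(213.14534) = 14.5995.

14.5995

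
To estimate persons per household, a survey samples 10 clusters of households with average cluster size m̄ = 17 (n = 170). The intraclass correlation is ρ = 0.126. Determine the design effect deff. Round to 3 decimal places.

deff = 1 + (17 − 1)·0.126 = 1 + 2.016 = 3.016.

3.016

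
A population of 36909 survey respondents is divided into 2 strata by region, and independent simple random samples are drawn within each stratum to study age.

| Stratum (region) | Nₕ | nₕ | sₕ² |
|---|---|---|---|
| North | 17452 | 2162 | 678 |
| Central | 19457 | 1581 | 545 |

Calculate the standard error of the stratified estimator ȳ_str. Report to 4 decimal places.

Var(ȳ_str) = Σₕ Wₕ²(1 − fₕ)sₕ²/nₕ with Wₕ = Nₕ/N, N = 36909.
North: Wₕ = 0.47283860; term = 0.47283860²·(1 − 0.12388265)·678/2162 = 0.0614274.
Central: Wₕ = 0.52716140; term = 0.52716140²·(1 − 0.08125610)·545/1581 = 0.088012894.
Sum = 0.14944029.
SE = √(0.14944029) = 0.3866.

0.3866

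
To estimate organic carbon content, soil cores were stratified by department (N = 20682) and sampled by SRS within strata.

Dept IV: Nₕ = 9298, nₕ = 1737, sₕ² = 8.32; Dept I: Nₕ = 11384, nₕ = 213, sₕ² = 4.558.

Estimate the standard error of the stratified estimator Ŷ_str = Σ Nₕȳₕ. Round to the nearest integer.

Var(Ŷ_str) = Σₕ Nₕ²(1 − fₕ)sₕ²/nₕ.
Dept IV: 9298²·(1 − 1737/9298)·8.32/1737 = 336738.12.
Dept I: 11384²·(1 − 213/11384)·4.558/213 = 2.7213328 × 10^6.
Sum = 3.0580709 × 10^6.
SE = √(3.0580709 × 10^6) = 1749.

1749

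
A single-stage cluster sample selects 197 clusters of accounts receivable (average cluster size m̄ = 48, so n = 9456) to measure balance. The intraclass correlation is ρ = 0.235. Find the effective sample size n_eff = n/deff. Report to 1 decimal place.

785.1

deff = 1 + (48 − 1)·0.235 = 1 + 11.045 = 12.045.
n_eff = 9456 / 12.045 = 785.1.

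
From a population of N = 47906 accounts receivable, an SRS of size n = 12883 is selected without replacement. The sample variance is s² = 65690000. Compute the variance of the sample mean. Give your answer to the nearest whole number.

3728

Under SRS without replacement, Var(ȳ) = (1 − f)·s²/n with f = n/N = 12883/47906 = 0.26892247.
Var(ȳ) = (1 − 0.26892247)·65690000/12883 = 0.73107753·5098.9676 = 3727.7406.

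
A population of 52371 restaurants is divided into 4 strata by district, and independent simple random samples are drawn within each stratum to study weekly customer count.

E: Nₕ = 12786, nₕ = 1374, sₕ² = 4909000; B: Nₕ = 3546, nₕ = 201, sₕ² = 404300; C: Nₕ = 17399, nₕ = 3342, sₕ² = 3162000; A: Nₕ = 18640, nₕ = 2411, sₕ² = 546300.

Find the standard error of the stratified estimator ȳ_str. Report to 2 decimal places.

17.55

Var(ȳ_str) = Σₕ Wₕ²(1 − fₕ)sₕ²/nₕ with Wₕ = Nₕ/N, N = 52371.
E: Wₕ = 0.24414275; term = 0.24414275²·(1 − 0.10746129)·4909000/1374 = 190.07326.
B: Wₕ = 0.06770923; term = 0.06770923²·(1 − 0.05668359)·404300/201 = 8.6988292.
C: Wₕ = 0.33222585; term = 0.33222585²·(1 − 0.19208000)·3162000/3342 = 84.370499.
A: Wₕ = 0.35592217; term = 0.35592217²·(1 − 0.12934549)·546300/2411 = 24.991362.
Sum = 308.13395.
SE = √(308.13395) = 17.55.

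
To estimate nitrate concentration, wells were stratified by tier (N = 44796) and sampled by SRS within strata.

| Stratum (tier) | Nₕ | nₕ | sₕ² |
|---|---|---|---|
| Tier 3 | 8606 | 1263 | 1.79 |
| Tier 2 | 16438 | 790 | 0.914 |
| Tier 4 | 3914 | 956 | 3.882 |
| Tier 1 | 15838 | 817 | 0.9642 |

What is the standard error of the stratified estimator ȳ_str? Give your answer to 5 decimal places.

0.01888

Var(ȳ_str) = Σₕ Wₕ²(1 − fₕ)sₕ²/nₕ with Wₕ = Nₕ/N, N = 44796.
Tier 3: Wₕ = 0.19211537; term = 0.19211537²·(1 − 0.14675808)·1.79/1263 = 4.4631972 × 10^-5.
Tier 2: Wₕ = 0.36695241; term = 0.36695241²·(1 − 0.04805937)·0.914/790 = 1.4830249 × 10^-4.
Tier 4: Wₕ = 0.08737387; term = 0.08737387²·(1 − 0.24425141)·3.882/956 = 2.3428159 × 10^-5.
Tier 1: Wₕ = 0.35355835; term = 0.35355835²·(1 − 0.05158480)·0.9642/817 = 1.3991549 × 10^-4.
Sum = 3.5627811 × 10^-4.
SE = √(3.5627811 × 10^-4) = 0.01888.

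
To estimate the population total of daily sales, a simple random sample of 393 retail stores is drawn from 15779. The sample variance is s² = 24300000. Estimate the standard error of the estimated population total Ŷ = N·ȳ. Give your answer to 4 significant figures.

3.874 × 10^6

Var(Ŷ) = N²·Var(ȳ) = N²·(1 − n/N)·s²/n.
f = 393/15779 = 0.02490652; Var(ȳ) = 0.97509348·24300000/393 = 60292.04.
Var(Ŷ) = 15779² · 60292.04 = 1.5011322 × 10^13.
SE(Ŷ) = √(1.5011322 × 10^13) = 3.874 × 10^6.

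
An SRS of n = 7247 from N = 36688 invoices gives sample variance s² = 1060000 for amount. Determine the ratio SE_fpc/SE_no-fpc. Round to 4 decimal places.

f = n/N = 7247/36688 = 0.19753053.
SE_no-fpc = √(s²/n) = 12.094107; SE_fpc = √((1−f)s²/n) = 10.833981.
Ratio = √(1−f) = 0.89580660.

0.8958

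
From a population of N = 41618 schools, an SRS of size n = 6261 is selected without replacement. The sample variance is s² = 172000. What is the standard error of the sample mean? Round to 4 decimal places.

4.8310

Under SRS without replacement, Var(ȳ) = (1 − f)·s²/n with f = n/N = 6261/41618 = 0.15043971.
Var(ȳ) = (1 − 0.15043971)·172000/6261 = 0.84956029·27.47165 = 23.338823.
SE(ȳ) = √(23.338823) = 4.8310.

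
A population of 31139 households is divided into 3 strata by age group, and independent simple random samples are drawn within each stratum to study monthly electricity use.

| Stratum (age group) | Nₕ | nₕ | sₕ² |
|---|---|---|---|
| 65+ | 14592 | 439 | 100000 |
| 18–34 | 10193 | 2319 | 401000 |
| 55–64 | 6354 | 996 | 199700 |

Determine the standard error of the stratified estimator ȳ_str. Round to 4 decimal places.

8.3588

Var(ȳ_str) = Σₕ Wₕ²(1 − fₕ)sₕ²/nₕ with Wₕ = Nₕ/N, N = 31139.
65+: Wₕ = 0.46860850; term = 0.46860850²·(1 − 0.03008498)·100000/439 = 48.516502.
18–34: Wₕ = 0.32733871; term = 0.32733871²·(1 − 0.22750907)·401000/2319 = 14.313035.
55–64: Wₕ = 0.20405280; term = 0.20405280²·(1 − 0.15675165)·199700/996 = 7.0397838.
Sum = 69.869321.
SE = √(69.869321) = 8.3588.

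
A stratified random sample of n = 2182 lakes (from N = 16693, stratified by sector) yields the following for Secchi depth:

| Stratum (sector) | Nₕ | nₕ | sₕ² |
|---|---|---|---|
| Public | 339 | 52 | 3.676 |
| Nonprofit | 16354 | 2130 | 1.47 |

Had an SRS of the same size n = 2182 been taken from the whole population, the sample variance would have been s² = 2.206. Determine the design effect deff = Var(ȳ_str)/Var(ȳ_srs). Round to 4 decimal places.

Var(ȳ_str) = Σ Wₕ²(1−fₕ)sₕ²/nₕ with Wₕ = Nₕ/16693:
  Public: (339/16693)²·(1−52/339)·3.676/52 = 2.4682263 × 10^-5
  Nonprofit: (16354/16693)²·(1−2130/16354)·1.47/2130 = 5.7612229 × 10^-4
  → Var(ȳ_str) = 6.0080455 × 10^-4.
Var(ȳ_srs) = (1 − 2182/16693)·2.206/2182 = 8.7884788 × 10^-4.
deff = (6.0080455 × 10^-4) / (8.7884788 × 10^-4) = 0.6836.

0.6836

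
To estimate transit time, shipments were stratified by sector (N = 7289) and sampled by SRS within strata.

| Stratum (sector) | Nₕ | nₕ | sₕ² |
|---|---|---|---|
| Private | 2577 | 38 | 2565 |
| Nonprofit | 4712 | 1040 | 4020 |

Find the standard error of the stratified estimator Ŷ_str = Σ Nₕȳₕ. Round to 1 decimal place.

Var(Ŷ_str) = Σₕ Nₕ²(1 − fₕ)sₕ²/nₕ.
Private: 2577²·(1 − 38/2577)·2565/38 = 4.416527 × 10^8.
Nonprofit: 4712²·(1 − 1040/4712)·4020/1040 = 6.6880678 × 10^7.
Sum = 5.0853338 × 10^8.
SE = √(5.0853338 × 10^8) = 22550.7.

22550.7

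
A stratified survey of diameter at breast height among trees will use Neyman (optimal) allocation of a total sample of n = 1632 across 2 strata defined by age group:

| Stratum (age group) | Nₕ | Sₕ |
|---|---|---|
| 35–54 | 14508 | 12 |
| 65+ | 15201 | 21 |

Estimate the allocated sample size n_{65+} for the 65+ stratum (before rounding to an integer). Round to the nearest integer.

1056

Neyman allocation: nₕ = n·NₕSₕ / Σⱼ NⱼSⱼ.
Σ NⱼSⱼ = 14508·12 + 15201·21 = 493317.
n_{65+} = 1632·15201·21 / 493317 = 1056.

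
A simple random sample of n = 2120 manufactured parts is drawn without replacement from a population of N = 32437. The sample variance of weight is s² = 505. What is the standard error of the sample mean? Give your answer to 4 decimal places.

0.4718

Under SRS without replacement, Var(ȳ) = (1 − f)·s²/n with f = n/N = 2120/32437 = 0.06535746.
Var(ȳ) = (1 − 0.06535746)·505/2120 = 0.93464254·0.23820755 = 0.22263891.
SE(ȳ) = √(0.22263891) = 0.4718.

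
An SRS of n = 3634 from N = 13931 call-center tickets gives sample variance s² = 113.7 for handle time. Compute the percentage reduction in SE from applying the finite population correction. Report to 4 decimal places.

f = n/N = 3634/13931 = 0.26085708.
SE_no-fpc = √(s²/n) = 0.17688368; SE_fpc = √((1−f)s²/n) = 0.15207295.
Ratio = √(1−f) = 0.85973421. Reduction = 100·(1 − 0.85973421) = 14.0266%.

14.0266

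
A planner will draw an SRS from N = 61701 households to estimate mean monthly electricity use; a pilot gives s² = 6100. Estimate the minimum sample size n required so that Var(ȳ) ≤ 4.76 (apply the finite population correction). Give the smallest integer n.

1256

Without fpc, n₀ = s²/D = 6100/4.76 = 1281.5126.
With fpc, (1 − n/N)·s²/n ≤ D requires n ≥ n₀/(1 + n₀/N) = 1281.5126/(1 + 1281.5126/61701) = 1255.4375.
Rounding up, n = 1256.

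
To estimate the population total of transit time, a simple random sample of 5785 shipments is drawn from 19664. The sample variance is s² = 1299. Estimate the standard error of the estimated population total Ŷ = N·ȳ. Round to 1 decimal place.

7828.3

Var(Ŷ) = N²·Var(ȳ) = N²·(1 − n/N)·s²/n.
f = 5785/19664 = 0.29419243; Var(ȳ) = 0.70580757·1299/5785 = 0.15848644.
Var(Ŷ) = 19664² · 0.15848644 = 6.1282411 × 10^7.
SE(Ŷ) = √(6.1282411 × 10^7) = 7828.3.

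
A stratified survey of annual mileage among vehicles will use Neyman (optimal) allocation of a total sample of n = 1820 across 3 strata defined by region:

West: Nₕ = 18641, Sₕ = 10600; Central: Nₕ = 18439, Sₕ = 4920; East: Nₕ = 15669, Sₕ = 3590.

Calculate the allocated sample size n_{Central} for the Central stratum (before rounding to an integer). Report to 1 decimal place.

Neyman allocation: nₕ = n·NₕSₕ / Σⱼ NⱼSⱼ.
Σ NⱼSⱼ = 18641·10600 + 18439·4920 + 15669·3590 = 3.4456619 × 10^8.
n_{Central} = 1820·18439·4920 / (3.4456619 × 10^8) = 479.2.

479.2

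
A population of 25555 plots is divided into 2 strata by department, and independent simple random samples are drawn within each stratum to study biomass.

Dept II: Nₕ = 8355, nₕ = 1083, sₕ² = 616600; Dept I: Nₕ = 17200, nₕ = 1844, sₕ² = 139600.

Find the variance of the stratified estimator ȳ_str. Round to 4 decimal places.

Var(ȳ_str) = Σₕ Wₕ²(1 − fₕ)sₕ²/nₕ with Wₕ = Nₕ/N, N = 25555.
Dept II: Wₕ = 0.32694189; term = 0.32694189²·(1 − 0.12962298)·616600/1083 = 52.969225.
Dept I: Wₕ = 0.67305811; term = 0.67305811²·(1 − 0.10720930)·139600/1844 = 30.618174.
Sum = 83.587399.

83.5874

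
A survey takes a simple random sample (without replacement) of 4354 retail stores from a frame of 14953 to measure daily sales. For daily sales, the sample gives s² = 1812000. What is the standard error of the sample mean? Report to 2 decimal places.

17.18

Under SRS without replacement, Var(ȳ) = (1 − f)·s²/n with f = n/N = 4354/14953 = 0.29117903.
Var(ȳ) = (1 − 0.29117903)·1812000/4354 = 0.70882097·416.16904 = 294.98934.
SE(ȳ) = √(294.98934) = 17.18.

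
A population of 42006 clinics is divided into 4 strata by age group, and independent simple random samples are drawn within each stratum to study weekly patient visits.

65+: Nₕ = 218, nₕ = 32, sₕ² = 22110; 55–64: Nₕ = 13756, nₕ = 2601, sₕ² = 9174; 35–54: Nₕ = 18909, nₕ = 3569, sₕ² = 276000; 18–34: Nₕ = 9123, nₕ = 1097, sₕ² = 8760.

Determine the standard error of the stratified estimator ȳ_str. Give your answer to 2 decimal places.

Var(ȳ_str) = Σₕ Wₕ²(1 − fₕ)sₕ²/nₕ with Wₕ = Nₕ/N, N = 42006.
65+: Wₕ = 0.00518973; term = 0.00518973²·(1 − 0.14678899)·22110/32 = 0.015877625.
55–64: Wₕ = 0.32747703; term = 0.32747703²·(1 − 0.18908113)·9174/2601 = 0.30673086.
35–54: Wₕ = 0.45014998; term = 0.45014998²·(1 − 0.18874610)·276000/3569 = 12.712583.
18–34: Wₕ = 0.21718326; term = 0.21718326²·(1 − 0.12024553)·8760/1097 = 0.33136883.
Sum = 13.36656.
SE = √(13.36656) = 3.66.

3.66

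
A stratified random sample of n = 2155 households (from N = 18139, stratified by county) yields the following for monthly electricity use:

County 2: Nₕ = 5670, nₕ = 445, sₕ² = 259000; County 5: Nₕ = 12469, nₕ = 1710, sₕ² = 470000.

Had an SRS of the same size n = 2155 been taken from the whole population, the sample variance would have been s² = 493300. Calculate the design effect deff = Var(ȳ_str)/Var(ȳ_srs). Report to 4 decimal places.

0.8154

Var(ȳ_str) = Σ Wₕ²(1−fₕ)sₕ²/nₕ with Wₕ = Nₕ/18139:
  County 2: (5670/18139)²·(1−445/5670)·259000/445 = 52.40617
  County 5: (12469/18139)²·(1−1710/12469)·470000/1710 = 112.06722
  → Var(ȳ_str) = 164.47339.
Var(ȳ_srs) = (1 − 2155/18139)·493300/2155 = 201.71397.
deff = 164.47339 / 201.71397 = 0.8154.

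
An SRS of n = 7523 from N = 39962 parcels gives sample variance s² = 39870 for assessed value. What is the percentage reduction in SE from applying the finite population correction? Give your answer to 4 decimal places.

f = n/N = 7523/39962 = 0.18825384.
SE_no-fpc = √(s²/n) = 2.302118; SE_fpc = √((1−f)s²/n) = 2.0741383.
Ratio = √(1−f) = 0.90096957. Reduction = 100·(1 − 0.90096957) = 9.9030%.

9.9030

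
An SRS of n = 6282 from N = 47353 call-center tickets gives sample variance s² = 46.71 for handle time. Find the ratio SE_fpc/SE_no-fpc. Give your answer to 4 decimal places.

f = n/N = 6282/47353 = 0.13266319.
SE_no-fpc = √(s²/n) = 0.08622952; SE_fpc = √((1−f)s²/n) = 0.080306344.
Ratio = √(1−f) = 0.93130919.

0.9313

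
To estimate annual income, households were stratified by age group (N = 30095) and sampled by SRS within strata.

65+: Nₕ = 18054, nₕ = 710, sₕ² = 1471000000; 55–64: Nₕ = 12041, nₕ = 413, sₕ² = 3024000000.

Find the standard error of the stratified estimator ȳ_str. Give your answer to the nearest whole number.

Var(ȳ_str) = Σₕ Wₕ²(1 − fₕ)sₕ²/nₕ with Wₕ = Nₕ/N, N = 30095.
65+: Wₕ = 0.59990032; term = 0.59990032²·(1 − 0.03932647)·1471000000/710 = 716289.08.
55–64: Wₕ = 0.40009968; term = 0.40009968²·(1 − 0.03429948)·3024000000/413 = 1.1319067 × 10^6.
Sum = 1.8481958 × 10^6.
SE = √(1.8481958 × 10^6) = 1359.

1359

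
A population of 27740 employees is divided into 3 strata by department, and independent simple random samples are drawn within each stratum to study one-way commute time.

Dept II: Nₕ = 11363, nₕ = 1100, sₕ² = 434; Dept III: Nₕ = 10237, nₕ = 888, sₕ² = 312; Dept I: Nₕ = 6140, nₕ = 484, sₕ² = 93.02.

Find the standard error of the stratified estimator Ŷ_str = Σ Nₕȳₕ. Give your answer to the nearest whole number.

9290

Var(Ŷ_str) = Σₕ Nₕ²(1 − fₕ)sₕ²/nₕ.
Dept II: 11363²·(1 − 1100/11363)·434/1100 = 4.6011287 × 10^7.
Dept III: 10237²·(1 − 888/10237)·312/888 = 3.3626332 × 10^7.
Dept I: 6140²·(1 − 484/6140)·93.02/484 = 6.6743464 × 10^6.
Sum = 8.6311965 × 10^7.
SE = √(8.6311965 × 10^7) = 9290.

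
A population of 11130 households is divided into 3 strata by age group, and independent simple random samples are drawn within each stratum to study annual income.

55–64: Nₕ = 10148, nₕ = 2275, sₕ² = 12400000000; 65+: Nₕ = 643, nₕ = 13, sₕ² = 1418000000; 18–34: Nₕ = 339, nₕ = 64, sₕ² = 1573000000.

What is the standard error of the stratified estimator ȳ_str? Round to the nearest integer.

1972

Var(ȳ_str) = Σₕ Wₕ²(1 − fₕ)sₕ²/nₕ with Wₕ = Nₕ/N, N = 11130.
55–64: Wₕ = 0.91176999; term = 0.91176999²·(1 − 0.22418210)·12400000000/2275 = 3.515367 × 10^6.
65+: Wₕ = 0.05777179; term = 0.05777179²·(1 − 0.02021773)·1418000000/13 = 356692.58.
18–34: Wₕ = 0.03045822; term = 0.03045822²·(1 − 0.18879056)·1573000000/64 = 18496.553.
Sum = 3.8905561 × 10^6.
SE = √(3.8905561 × 10^6) = 1972.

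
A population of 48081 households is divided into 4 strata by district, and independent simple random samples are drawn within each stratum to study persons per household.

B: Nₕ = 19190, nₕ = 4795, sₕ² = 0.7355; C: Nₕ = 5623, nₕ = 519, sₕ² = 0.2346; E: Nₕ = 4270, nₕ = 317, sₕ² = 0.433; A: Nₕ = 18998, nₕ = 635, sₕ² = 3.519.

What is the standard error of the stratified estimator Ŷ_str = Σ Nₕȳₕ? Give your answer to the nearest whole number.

1418

Var(Ŷ_str) = Σₕ Nₕ²(1 − fₕ)sₕ²/nₕ.
B: 19190²·(1 − 4795/19190)·0.7355/4795 = 42372.17.
C: 5623²·(1 − 519/5623)·0.2346/519 = 12972.97.
E: 4270²·(1 − 317/4270)·0.433/317 = 23055.966.
A: 18998²·(1 − 635/18998)·3.519/635 = 1.9332902 × 10^6.
Sum = 2.0116913 × 10^6.
SE = √(2.0116913 × 10^6) = 1418.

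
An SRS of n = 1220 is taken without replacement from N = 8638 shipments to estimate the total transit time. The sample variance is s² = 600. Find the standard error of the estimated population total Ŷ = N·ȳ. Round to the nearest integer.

5614

Var(Ŷ) = N²·Var(ȳ) = N²·(1 − n/N)·s²/n.
f = 1220/8638 = 0.14123640; Var(ȳ) = 0.85876360·600/1220 = 0.42234276.
Var(Ŷ) = 8638² · 0.42234276 = 3.1513124 × 10^7.
SE(Ŷ) = √(3.1513124 × 10^7) = 5614.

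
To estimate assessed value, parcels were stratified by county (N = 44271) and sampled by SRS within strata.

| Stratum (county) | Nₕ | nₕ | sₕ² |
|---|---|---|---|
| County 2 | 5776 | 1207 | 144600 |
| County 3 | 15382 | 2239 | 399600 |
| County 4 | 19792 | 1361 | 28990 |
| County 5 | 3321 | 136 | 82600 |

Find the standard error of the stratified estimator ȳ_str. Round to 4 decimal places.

Var(ȳ_str) = Σₕ Wₕ²(1 − fₕ)sₕ²/nₕ with Wₕ = Nₕ/N, N = 44271.
County 2: Wₕ = 0.13046916; term = 0.13046916²·(1 − 0.20896814)·144600/1207 = 1.613135.
County 3: Wₕ = 0.34745093; term = 0.34745093²·(1 − 0.14555975)·399600/2239 = 18.409417.
County 4: Wₕ = 0.44706467; term = 0.44706467²·(1 − 0.06876516)·28990/1361 = 3.9645145.
County 5: Wₕ = 0.07501525; term = 0.07501525²·(1 − 0.04095152)·82600/136 = 3.2777874.
Sum = 27.264854.
SE = √(27.264854) = 5.2216.

5.2216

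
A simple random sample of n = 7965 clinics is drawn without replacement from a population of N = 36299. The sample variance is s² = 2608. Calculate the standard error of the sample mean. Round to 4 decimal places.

Under SRS without replacement, Var(ȳ) = (1 − f)·s²/n with f = n/N = 7965/36299 = 0.21942753.
Var(ȳ) = (1 − 0.21942753)·2608/7965 = 0.78057247·0.32743252 = 0.25558481.
SE(ȳ) = √(0.25558481) = 0.5056.

0.5056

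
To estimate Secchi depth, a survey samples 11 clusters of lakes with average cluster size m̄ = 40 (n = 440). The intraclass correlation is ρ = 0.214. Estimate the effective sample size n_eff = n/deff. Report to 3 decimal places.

47.079

deff = 1 + (40 − 1)·0.214 = 1 + 8.346 = 9.346.
n_eff = 440 / 9.346 = 47.079.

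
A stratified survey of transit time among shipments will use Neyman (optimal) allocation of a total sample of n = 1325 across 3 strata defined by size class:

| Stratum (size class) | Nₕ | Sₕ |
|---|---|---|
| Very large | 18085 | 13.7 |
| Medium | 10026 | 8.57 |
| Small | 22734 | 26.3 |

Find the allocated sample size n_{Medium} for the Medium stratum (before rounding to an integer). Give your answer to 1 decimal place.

Neyman allocation: nₕ = n·NₕSₕ / Σⱼ NⱼSⱼ.
Σ NⱼSⱼ = 18085·13.7 + 10026·8.57 + 22734·26.3 = 931591.52.
n_{Medium} = 1325·10026·8.57 / 931591.52 = 122.2.

122.2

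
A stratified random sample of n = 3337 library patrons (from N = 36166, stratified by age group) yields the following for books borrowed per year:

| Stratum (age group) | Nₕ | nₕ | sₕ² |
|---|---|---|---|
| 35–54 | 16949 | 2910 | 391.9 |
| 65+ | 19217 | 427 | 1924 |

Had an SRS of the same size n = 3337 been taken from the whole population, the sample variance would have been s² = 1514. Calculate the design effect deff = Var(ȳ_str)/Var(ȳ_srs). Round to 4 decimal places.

3.0799

Var(ȳ_str) = Σ Wₕ²(1−fₕ)sₕ²/nₕ with Wₕ = Nₕ/36166:
  35–54: (16949/36166)²·(1−2910/16949)·391.9/2910 = 0.024499745
  65+: (19217/36166)²·(1−427/19217)·1924/427 = 1.243909
  → Var(ȳ_str) = 1.2684087.
Var(ȳ_srs) = (1 − 3337/36166)·1514/3337 = 0.41183841.
deff = 1.2684087 / 0.41183841 = 3.0799.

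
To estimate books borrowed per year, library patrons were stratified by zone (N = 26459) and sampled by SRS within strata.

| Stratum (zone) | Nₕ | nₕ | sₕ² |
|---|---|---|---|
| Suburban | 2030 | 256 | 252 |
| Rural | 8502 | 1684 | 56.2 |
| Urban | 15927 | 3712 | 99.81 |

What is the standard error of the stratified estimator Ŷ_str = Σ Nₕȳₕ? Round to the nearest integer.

Var(Ŷ_str) = Σₕ Nₕ²(1 − fₕ)sₕ²/nₕ.
Suburban: 2030²·(1 − 256/2030)·252/256 = 3.5449509 × 10^6.
Rural: 8502²·(1 − 1684/8502)·56.2/1684 = 1.934516 × 10^6.
Urban: 15927²·(1 − 3712/15927)·99.81/3712 = 5.2311062 × 10^6.
Sum = 1.0710573 × 10^7.
SE = √(1.0710573 × 10^7) = 3273.

3273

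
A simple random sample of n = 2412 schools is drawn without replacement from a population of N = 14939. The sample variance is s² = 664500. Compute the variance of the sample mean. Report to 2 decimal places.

231.02

Under SRS without replacement, Var(ȳ) = (1 − f)·s²/n with f = n/N = 2412/14939 = 0.16145659.
Var(ȳ) = (1 − 0.16145659)·664500/2412 = 0.83854341·275.49751 = 231.01662.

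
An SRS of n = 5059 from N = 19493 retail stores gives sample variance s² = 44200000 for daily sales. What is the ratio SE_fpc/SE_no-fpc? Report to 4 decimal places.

0.8605

f = n/N = 5059/19493 = 0.25952906.
SE_no-fpc = √(s²/n) = 93.47141; SE_fpc = √((1−f)s²/n) = 80.432729.
Ratio = √(1−f) = 0.86050621.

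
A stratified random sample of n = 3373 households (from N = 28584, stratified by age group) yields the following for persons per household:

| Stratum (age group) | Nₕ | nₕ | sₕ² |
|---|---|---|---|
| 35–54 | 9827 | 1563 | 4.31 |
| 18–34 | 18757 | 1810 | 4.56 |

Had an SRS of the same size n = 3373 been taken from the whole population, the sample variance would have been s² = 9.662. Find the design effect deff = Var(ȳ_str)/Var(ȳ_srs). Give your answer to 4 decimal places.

0.4964

Var(ȳ_str) = Σ Wₕ²(1−fₕ)sₕ²/nₕ with Wₕ = Nₕ/28584:
  35–54: (9827/28584)²·(1−1563/9827)·4.31/1563 = 2.7408392 × 10^-4
  18–34: (18757/28584)²·(1−1810/18757)·4.56/1810 = 9.8015886 × 10^-4
  → Var(ȳ_str) = 0.0012542428.
Var(ȳ_srs) = (1 − 3373/28584)·9.662/3373 = 0.002526491.
deff = 0.0012542428 / 0.002526491 = 0.4964.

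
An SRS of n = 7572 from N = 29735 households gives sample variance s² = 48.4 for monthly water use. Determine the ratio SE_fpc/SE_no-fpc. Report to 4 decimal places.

0.8633

f = n/N = 7572/29735 = 0.25464940.
SE_no-fpc = √(s²/n) = 0.079949799; SE_fpc = √((1−f)s²/n) = 0.069023612.
Ratio = √(1−f) = 0.86333690.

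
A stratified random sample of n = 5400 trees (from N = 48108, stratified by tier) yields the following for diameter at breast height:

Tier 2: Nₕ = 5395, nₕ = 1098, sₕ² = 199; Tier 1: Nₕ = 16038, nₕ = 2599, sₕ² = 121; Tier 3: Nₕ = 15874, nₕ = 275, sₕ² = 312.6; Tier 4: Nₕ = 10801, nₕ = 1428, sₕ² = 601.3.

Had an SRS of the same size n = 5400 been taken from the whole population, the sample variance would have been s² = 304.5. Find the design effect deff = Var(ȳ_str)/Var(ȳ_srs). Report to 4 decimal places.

2.9203

Var(ȳ_str) = Σ Wₕ²(1−fₕ)sₕ²/nₕ with Wₕ = Nₕ/48108:
  Tier 2: (5395/48108)²·(1−1098/5395)·199/1098 = 0.0018154025
  Tier 1: (16038/48108)²·(1−2599/16038)·121/2599 = 0.0043357242
  Tier 3: (15874/48108)²·(1−275/15874)·312.6/275 = 0.12161995
  Tier 4: (10801/48108)²·(1−1428/10801)·601.3/1428 = 0.018419209
  → Var(ȳ_str) = 0.14619029.
Var(ȳ_srs) = (1 − 5400/48108)·304.5/5400 = 0.05005938.
deff = 0.14619029 / 0.05005938 = 2.9203.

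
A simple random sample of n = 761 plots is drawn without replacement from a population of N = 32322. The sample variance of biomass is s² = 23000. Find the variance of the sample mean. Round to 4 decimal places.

29.5118

Under SRS without replacement, Var(ȳ) = (1 − f)·s²/n with f = n/N = 761/32322 = 0.02354434.
Var(ȳ) = (1 − 0.02354434)·23000/761 = 0.97645566·30.22339 = 29.511801.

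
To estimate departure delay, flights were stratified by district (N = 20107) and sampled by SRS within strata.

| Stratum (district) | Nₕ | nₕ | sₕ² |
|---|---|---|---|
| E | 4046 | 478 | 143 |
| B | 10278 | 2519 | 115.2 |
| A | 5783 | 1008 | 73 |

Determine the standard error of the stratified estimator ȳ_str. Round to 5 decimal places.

Var(ȳ_str) = Σₕ Wₕ²(1 − fₕ)sₕ²/nₕ with Wₕ = Nₕ/N, N = 20107.
E: Wₕ = 0.20122345; term = 0.20122345²·(1 − 0.11814137)·143/478 = 0.010682289.
B: Wₕ = 0.51116527; term = 0.51116527²·(1 − 0.24508659)·115.2/2519 = 0.0090207806.
A: Wₕ = 0.28761128; term = 0.28761128²·(1 − 0.17430399)·73/1008 = 0.0049464582.
Sum = 0.024649528.
SE = √(0.024649528) = 0.15700.

0.15700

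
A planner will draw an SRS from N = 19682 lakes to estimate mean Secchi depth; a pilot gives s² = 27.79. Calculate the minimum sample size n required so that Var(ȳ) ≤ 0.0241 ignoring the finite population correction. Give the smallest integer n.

1154

Without fpc, n₀ = s²/D = 27.79/0.0241 = 1153.1120.
Rounding up, n = 1154.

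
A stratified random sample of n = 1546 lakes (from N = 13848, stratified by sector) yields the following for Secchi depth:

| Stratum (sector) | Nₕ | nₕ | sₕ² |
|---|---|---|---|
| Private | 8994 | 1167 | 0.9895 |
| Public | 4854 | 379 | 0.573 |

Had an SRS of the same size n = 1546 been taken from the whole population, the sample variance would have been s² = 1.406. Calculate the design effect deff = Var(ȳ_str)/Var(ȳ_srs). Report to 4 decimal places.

Var(ȳ_str) = Σ Wₕ²(1−fₕ)sₕ²/nₕ with Wₕ = Nₕ/13848:
  Private: (8994/13848)²·(1−1167/8994)·0.9895/1167 = 3.1125694 × 10^-4
  Public: (4854/13848)²·(1−379/4854)·0.573/379 = 1.7125139 × 10^-4
  → Var(ȳ_str) = 4.8250833 × 10^-4.
Var(ȳ_srs) = (1 − 1546/13848)·1.406/1546 = 8.0791282 × 10^-4.
deff = (4.8250833 × 10^-4) / (8.0791282 × 10^-4) = 0.5972.

0.5972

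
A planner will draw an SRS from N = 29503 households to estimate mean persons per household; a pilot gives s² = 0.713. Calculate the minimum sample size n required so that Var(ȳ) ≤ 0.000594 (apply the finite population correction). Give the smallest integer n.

Without fpc, n₀ = s²/D = 0.713/0.000594 = 1200.3367.
With fpc, (1 − n/N)·s²/n ≤ D requires n ≥ n₀/(1 + n₀/N) = 1200.3367/(1 + 1200.3367/29503) = 1153.4099.
Rounding up, n = 1154.

1154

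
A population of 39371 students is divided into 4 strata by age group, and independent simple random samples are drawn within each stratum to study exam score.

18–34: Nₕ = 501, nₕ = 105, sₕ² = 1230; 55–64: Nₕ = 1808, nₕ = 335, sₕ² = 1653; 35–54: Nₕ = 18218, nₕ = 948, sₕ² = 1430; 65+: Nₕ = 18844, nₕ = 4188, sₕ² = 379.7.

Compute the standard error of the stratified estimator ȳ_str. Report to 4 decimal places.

0.5765

Var(ȳ_str) = Σₕ Wₕ²(1 − fₕ)sₕ²/nₕ with Wₕ = Nₕ/N, N = 39371.
18–34: Wₕ = 0.01272510; term = 0.01272510²·(1 − 0.20958084)·1230/105 = 0.0014993252.
55–64: Wₕ = 0.04592213; term = 0.04592213²·(1 − 0.18528761)·1653/335 = 0.0084776665.
35–54: Wₕ = 0.46272637; term = 0.46272637²·(1 − 0.05203645)·1430/948 = 0.30617367.
65+: Wₕ = 0.47862640; term = 0.47862640²·(1 − 0.22224581)·379.7/4188 = 0.01615361.
Sum = 0.33230427.
SE = √(0.33230427) = 0.5765.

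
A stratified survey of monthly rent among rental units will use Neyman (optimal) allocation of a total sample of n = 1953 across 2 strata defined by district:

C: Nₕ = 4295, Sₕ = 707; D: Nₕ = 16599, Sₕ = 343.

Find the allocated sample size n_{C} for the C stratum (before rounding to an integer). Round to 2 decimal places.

679.31

Neyman allocation: nₕ = n·NₕSₕ / Σⱼ NⱼSⱼ.
Σ NⱼSⱼ = 4295·707 + 16599·343 = 8.730022 × 10^6.
n_{C} = 1953·4295·707 / (8.730022 × 10^6) = 679.31.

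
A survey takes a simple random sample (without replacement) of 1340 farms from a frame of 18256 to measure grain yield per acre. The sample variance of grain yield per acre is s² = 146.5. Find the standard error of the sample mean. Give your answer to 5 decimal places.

0.31828

Under SRS without replacement, Var(ȳ) = (1 − f)·s²/n with f = n/N = 1340/18256 = 0.07340053.
Var(ȳ) = (1 − 0.07340053)·146.5/1340 = 0.92659947·0.10932836 = 0.1013036.
SE(ȳ) = √(0.1013036) = 0.31828.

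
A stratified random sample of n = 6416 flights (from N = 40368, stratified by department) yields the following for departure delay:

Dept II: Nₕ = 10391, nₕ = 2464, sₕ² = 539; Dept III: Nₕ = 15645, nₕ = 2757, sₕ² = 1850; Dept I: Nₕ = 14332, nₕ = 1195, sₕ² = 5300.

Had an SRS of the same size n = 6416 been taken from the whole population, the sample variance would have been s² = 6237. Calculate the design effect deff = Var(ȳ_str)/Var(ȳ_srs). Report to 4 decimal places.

Var(ȳ_str) = Σ Wₕ²(1−fₕ)sₕ²/nₕ with Wₕ = Nₕ/40368:
  Dept II: (10391/40368)²·(1−2464/10391)·539/2464 = 0.011057063
  Dept III: (15645/40368)²·(1−2757/15645)·1850/2757 = 0.083027429
  Dept I: (14332/40368)²·(1−1195/14332)·5300/1195 = 0.5124323
  → Var(ȳ_str) = 0.60651679.
Var(ȳ_srs) = (1 − 6416/40368)·6237/6416 = 0.81759743.
deff = 0.60651679 / 0.81759743 = 0.7418.

0.7418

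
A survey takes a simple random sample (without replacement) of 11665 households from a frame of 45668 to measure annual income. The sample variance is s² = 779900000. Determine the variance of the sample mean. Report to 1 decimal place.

Under SRS without replacement, Var(ȳ) = (1 − f)·s²/n with f = n/N = 11665/45668 = 0.25543050.
Var(ȳ) = (1 − 0.25543050)·779900000/11665 = 0.74456950·66858.123 = 49780.519.

49780.5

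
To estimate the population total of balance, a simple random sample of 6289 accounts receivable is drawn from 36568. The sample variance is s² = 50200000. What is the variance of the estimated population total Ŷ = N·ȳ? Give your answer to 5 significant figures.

Var(Ŷ) = N²·Var(ȳ) = N²·(1 − n/N)·s²/n.
f = 6289/36568 = 0.17198097; Var(ȳ) = 0.82801903·50200000/6289 = 6609.4062.
Var(Ŷ) = 36568² · 6609.4062 = 8.8382211 × 10^12.

8.8382 × 10^12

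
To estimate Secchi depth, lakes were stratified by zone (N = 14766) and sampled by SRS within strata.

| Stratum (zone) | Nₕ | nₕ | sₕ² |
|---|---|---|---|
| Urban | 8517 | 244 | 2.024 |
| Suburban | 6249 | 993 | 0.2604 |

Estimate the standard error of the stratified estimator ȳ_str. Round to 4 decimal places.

Var(ȳ_str) = Σₕ Wₕ²(1 − fₕ)sₕ²/nₕ with Wₕ = Nₕ/N, N = 14766.
Urban: Wₕ = 0.57679805; term = 0.57679805²·(1 − 0.02864859)·2.024/244 = 0.0026806778.
Suburban: Wₕ = 0.42320195; term = 0.42320195²·(1 − 0.15890542)·0.2604/993 = 3.9503164 × 10^-5.
Sum = 0.002720181.
SE = √(0.002720181) = 0.0522.

0.0522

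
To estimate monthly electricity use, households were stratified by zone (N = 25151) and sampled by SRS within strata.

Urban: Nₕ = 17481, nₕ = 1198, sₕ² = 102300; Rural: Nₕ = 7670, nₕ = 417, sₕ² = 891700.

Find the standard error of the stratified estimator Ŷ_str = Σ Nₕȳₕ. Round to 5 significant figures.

378500

Var(Ŷ_str) = Σₕ Nₕ²(1 − fₕ)sₕ²/nₕ.
Urban: 17481²·(1 − 1198/17481)·102300/1198 = 2.4306337 × 10^10.
Rural: 7670²·(1 − 417/7670)·891700/417 = 1.1895857 × 10^11.
Sum = 1.4326491 × 10^11.
SE = √(1.4326491 × 10^11) = 378500.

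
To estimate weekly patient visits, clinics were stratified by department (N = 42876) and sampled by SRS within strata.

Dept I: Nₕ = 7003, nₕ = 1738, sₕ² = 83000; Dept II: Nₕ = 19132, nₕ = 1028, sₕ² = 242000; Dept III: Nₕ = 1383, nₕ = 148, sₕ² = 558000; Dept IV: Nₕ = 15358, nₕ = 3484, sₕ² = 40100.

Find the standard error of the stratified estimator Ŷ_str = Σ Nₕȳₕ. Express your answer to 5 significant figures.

Var(Ŷ_str) = Σₕ Nₕ²(1 − fₕ)sₕ²/nₕ.
Dept I: 7003²·(1 − 1738/7003)·83000/1738 = 1.7608032 × 10^9.
Dept II: 19132²·(1 − 1028/19132)·242000/1028 = 8.1537457 × 10^10.
Dept III: 1383²·(1 − 148/1383)·558000/148 = 6.4396405 × 10^9.
Dept IV: 15358²·(1 − 3484/15358)·40100/3484 = 2.0989299 × 10^9.
Sum = 9.1836831 × 10^10.
SE = √(9.1836831 × 10^10) = 303050.

303050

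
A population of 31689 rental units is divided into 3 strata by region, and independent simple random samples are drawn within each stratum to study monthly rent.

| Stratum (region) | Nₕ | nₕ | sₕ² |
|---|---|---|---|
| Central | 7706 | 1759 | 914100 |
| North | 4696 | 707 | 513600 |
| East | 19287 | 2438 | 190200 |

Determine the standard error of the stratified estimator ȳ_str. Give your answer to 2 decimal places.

7.91

Var(ȳ_str) = Σₕ Wₕ²(1 − fₕ)sₕ²/nₕ with Wₕ = Nₕ/N, N = 31689.
Central: Wₕ = 0.24317587; term = 0.24317587²·(1 − 0.22826369)·914100/1759 = 23.715798.
North: Wₕ = 0.14819022; term = 0.14819022²·(1 − 0.15055366)·513600/707 = 13.551291.
East: Wₕ = 0.60863391; term = 0.60863391²·(1 − 0.12640639)·190200/2438 = 25.246347.
Sum = 62.513436.
SE = √(62.513436) = 7.91.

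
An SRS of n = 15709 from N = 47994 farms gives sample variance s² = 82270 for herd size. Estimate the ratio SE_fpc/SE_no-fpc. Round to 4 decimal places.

0.8202

f = n/N = 15709/47994 = 0.32731175.
SE_no-fpc = √(s²/n) = 2.2884766; SE_fpc = √((1−f)s²/n) = 1.876953.
Ratio = √(1−f) = 0.82017575.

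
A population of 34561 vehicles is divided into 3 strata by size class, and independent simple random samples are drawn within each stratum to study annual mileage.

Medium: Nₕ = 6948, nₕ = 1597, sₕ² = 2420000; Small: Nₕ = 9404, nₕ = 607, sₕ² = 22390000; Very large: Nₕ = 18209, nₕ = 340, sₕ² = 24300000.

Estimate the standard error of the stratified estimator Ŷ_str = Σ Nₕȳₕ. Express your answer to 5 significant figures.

Var(Ŷ_str) = Σₕ Nₕ²(1 − fₕ)sₕ²/nₕ.
Medium: 6948²·(1 − 1597/6948)·2420000/1597 = 5.6338491 × 10^10.
Small: 9404²·(1 − 607/9404)·22390000/607 = 3.0514947 × 10^12.
Very large: 18209²·(1 − 340/18209)·24300000/340 = 2.3254859 × 10^13.
Sum = 2.6362692 × 10^13.
SE = √(2.6362692 × 10^13) = 5.1345 × 10^6.

5.1345 × 10^6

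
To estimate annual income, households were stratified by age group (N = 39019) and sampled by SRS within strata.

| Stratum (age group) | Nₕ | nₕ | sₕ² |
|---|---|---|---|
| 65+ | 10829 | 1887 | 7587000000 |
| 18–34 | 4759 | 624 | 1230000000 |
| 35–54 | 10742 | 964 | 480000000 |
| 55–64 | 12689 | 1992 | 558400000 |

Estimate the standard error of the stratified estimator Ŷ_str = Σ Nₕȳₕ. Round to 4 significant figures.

Var(Ŷ_str) = Σₕ Nₕ²(1 − fₕ)sₕ²/nₕ.
65+: 10829²·(1 − 1887/10829)·7587000000/1887 = 3.8933299 × 10^14.
18–34: 4759²·(1 − 624/4759)·1230000000/624 = 3.8789282 × 10^13.
35–54: 10742²·(1 − 964/10742)·480000000/964 = 5.2299722 × 10^13.
55–64: 12689²·(1 − 1992/12689)·558400000/1992 = 3.8049195 × 10^13.
Sum = 5.1847119 × 10^14.
SE = √(5.1847119 × 10^14) = 2.277 × 10^7.

2.277 × 10^7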